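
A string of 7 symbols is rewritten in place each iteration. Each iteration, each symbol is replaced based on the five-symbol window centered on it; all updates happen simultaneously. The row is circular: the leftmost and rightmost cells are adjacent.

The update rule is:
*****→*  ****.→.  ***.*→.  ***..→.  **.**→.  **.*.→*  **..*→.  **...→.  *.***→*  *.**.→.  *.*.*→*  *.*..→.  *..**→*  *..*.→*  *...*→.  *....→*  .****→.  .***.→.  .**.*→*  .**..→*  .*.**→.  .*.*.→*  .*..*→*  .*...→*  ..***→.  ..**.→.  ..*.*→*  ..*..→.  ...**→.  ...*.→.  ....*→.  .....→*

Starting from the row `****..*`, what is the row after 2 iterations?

*.*...*

.*...*.
*.*...*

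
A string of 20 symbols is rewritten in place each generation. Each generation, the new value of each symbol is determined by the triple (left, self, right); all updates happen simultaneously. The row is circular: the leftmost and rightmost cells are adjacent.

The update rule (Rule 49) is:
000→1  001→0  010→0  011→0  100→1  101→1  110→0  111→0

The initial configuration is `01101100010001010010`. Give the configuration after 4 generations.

10010001000100100101

00010011001100101001
11001000100010010100
00100110011001001010
10010001000100100101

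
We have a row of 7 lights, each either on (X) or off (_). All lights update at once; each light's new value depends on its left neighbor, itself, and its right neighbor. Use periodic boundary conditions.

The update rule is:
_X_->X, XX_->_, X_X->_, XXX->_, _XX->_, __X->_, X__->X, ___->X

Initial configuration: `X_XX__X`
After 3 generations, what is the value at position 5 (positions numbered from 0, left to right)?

generation 1: ____X__
generation 2: XXX_XXX
generation 3: _______
position 5 holds _

_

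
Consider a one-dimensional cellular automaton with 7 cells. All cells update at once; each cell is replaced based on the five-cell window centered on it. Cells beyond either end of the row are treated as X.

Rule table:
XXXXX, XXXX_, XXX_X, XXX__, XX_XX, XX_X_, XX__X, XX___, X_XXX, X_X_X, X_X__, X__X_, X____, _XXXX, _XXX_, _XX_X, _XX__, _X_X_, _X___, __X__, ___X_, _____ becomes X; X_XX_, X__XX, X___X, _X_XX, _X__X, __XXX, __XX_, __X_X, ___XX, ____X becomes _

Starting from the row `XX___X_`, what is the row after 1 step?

XXX_X__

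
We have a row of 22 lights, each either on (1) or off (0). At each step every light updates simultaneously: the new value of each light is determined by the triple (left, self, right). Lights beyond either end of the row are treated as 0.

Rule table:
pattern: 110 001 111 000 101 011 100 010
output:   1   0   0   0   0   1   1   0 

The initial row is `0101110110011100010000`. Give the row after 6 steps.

0001010111010110001000
0000000101000111000100
0000000000100101100010
0000000000010001110001
0000000000001001011000
0000000000000100011100

0000000000000100011100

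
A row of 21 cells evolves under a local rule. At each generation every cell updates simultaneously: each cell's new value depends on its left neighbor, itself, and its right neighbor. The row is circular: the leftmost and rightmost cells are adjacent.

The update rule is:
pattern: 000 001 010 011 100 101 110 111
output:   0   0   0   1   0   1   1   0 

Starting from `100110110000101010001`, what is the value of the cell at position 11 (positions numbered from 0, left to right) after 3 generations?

0

100111110000010100001
100100010000001000001
100000000000000000001
position 11 holds 0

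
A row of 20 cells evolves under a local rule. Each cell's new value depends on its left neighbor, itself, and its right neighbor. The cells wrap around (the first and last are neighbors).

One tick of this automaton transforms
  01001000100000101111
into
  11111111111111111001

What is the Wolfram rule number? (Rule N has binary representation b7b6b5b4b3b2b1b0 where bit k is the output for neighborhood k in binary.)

position 17: 111 → 0  (bit 7 = 0)
position 19: 110 → 1  (bit 6 = 1)
position 0: 101 → 1  (bit 5 = 1)
position 2: 100 → 1  (bit 4 = 1)
position 16: 011 → 1  (bit 3 = 1)
position 1: 010 → 1  (bit 2 = 1)
position 3: 001 → 1  (bit 1 = 1)
position 6: 000 → 1  (bit 0 = 1)
bits b7..b0 = 01111111 = 127

127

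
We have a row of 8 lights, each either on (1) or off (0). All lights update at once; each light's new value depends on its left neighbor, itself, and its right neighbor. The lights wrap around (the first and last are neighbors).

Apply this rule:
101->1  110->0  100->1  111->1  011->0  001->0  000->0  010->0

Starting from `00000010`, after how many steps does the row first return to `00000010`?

8

00000001
10000000
01000000
00100000
00010000
00001000
00000100
00000010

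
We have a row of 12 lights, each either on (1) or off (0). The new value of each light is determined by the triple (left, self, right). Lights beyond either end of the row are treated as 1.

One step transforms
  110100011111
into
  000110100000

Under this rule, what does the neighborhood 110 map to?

At position 1 the neighborhood is 110; the next row has 0 there.

0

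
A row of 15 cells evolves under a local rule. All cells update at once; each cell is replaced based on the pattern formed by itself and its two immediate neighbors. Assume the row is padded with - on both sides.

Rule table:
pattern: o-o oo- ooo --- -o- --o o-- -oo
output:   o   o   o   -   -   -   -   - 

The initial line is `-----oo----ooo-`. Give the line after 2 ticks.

-------------o-

tick 1: ------o-----oo-
tick 2: -------------o-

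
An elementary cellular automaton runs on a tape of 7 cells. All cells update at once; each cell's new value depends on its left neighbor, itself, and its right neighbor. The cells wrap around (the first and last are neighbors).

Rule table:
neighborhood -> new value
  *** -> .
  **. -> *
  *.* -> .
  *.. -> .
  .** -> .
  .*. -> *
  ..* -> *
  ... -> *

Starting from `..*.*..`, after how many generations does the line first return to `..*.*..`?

2

***.*.*
..*.*..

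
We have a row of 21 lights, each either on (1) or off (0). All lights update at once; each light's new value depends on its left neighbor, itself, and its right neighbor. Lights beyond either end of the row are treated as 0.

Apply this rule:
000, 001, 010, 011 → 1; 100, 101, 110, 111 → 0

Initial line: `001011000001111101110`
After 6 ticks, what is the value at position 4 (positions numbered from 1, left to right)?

111010011111000001000
100010110000011111011
101110100111110000010
101000101100000111110
101011101001111100000
101010001011000001111
position 4 holds 0

0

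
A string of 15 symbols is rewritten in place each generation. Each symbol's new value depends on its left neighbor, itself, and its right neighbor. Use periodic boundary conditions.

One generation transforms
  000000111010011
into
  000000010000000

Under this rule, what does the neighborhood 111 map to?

At position 7 the neighborhood is 111; the next row has 1 there.

1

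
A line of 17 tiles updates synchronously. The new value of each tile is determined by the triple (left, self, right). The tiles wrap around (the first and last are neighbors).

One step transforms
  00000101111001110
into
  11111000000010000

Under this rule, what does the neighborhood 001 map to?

1

At position 4 the neighborhood is 001; the next row has 1 there.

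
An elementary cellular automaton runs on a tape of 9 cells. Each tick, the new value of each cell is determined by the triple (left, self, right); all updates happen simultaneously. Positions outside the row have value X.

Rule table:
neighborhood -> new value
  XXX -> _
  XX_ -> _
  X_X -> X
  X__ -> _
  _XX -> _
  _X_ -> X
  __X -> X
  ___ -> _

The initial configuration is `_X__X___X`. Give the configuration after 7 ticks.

_X___X___

tick 1: XX_XX__X_
tick 2: __X___XXX
tick 3: _XX__X___
tick 4: X___XX__X
tick 5: ___X___X_
tick 6: __XX__XXX
tick 7: _X___X___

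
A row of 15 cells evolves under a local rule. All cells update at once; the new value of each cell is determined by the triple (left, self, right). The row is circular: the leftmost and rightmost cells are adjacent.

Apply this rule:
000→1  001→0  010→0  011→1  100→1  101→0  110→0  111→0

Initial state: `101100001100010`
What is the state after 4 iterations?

010101000110011

001011101011000
100010000010111
011001111000100
010101000110011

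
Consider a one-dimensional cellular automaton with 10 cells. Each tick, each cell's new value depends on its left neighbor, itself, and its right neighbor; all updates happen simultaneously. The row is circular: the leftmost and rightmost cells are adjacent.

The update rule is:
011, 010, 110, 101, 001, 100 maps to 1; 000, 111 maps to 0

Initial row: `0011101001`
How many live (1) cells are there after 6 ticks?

1110111111
0011100000
0110110000
1111111000
1000001101
1100011111
count of 1: 7

7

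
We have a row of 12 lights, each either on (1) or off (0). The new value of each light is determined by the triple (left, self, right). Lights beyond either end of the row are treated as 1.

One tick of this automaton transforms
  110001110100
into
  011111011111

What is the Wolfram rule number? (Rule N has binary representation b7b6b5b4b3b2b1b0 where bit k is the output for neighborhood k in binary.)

127

position 0: 111 → 0  (bit 7 = 0)
position 1: 110 → 1  (bit 6 = 1)
position 8: 101 → 1  (bit 5 = 1)
position 2: 100 → 1  (bit 4 = 1)
position 5: 011 → 1  (bit 3 = 1)
position 9: 010 → 1  (bit 2 = 1)
position 4: 001 → 1  (bit 1 = 1)
position 3: 000 → 1  (bit 0 = 1)
bits b7..b0 = 01111111 = 127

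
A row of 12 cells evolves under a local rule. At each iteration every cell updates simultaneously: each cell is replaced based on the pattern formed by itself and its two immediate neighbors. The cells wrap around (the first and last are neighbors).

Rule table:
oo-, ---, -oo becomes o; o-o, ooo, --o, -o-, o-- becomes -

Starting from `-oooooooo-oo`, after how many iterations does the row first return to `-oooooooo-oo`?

5

iteration 1: -o------o-oo
iteration 2: ---oooo---oo
iteration 3: -o-o--o-o-oo
iteration 4: ----------oo
iteration 5: -oooooooo-oo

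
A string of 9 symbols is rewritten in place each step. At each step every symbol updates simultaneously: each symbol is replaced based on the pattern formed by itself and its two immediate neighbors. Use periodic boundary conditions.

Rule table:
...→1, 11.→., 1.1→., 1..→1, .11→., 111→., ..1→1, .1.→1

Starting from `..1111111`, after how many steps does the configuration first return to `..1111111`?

2

11.......
..1111111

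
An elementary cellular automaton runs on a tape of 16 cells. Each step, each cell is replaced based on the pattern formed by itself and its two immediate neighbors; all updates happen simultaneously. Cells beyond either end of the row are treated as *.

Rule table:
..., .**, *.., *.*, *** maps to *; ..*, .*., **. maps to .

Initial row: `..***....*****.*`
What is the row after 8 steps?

*.**.***.****.**
.**.***.****.***
**.***.****.****
*.***.****.*****
.***.****.******
***.****.*******
**.****.********
*.****.*********

*.****.*********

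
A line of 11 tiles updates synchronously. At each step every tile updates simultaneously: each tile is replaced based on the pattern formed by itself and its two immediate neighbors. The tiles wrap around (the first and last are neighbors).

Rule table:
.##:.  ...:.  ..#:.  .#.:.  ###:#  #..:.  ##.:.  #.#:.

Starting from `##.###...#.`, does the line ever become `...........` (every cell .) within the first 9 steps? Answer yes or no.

step 1: ....#......
step 2: ...........
all cells are . at step 2

yes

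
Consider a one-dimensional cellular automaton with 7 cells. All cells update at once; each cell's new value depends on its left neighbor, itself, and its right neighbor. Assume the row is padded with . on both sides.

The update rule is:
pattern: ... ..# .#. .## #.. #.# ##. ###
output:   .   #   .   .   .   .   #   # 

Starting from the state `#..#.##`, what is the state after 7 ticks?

..#...#
.#...#.
#...#..
...#...
..#....
.#.....
#......

#......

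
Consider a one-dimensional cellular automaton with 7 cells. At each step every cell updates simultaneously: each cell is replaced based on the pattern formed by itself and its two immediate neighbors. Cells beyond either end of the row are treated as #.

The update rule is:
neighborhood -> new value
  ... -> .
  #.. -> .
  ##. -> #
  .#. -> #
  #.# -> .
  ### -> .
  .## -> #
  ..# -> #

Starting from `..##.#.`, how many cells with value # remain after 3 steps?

.###.#.
.#.#.#.
.#.#.#.
count of #: 3

3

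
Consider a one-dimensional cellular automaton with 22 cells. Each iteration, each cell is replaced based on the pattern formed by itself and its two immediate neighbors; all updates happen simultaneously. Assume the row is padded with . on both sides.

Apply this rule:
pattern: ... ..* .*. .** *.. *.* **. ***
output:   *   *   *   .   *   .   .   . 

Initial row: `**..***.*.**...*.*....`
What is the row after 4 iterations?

iteration 1: ..**....*...****.*****
iteration 2: **..********..........
iteration 3: ..**........**********
iteration 4: **..********..........

**..********..........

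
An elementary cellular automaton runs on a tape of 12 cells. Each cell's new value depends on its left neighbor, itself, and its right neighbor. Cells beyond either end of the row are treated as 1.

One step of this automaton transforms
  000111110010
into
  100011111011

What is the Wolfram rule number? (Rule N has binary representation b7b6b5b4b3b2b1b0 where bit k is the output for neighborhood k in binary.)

position 4: 111 → 1  (bit 7 = 1)
position 7: 110 → 1  (bit 6 = 1)
position 11: 101 → 1  (bit 5 = 1)
position 0: 100 → 1  (bit 4 = 1)
position 3: 011 → 0  (bit 3 = 0)
position 10: 010 → 1  (bit 2 = 1)
position 2: 001 → 0  (bit 1 = 0)
position 1: 000 → 0  (bit 0 = 0)
bits b7..b0 = 11110100 = 244

244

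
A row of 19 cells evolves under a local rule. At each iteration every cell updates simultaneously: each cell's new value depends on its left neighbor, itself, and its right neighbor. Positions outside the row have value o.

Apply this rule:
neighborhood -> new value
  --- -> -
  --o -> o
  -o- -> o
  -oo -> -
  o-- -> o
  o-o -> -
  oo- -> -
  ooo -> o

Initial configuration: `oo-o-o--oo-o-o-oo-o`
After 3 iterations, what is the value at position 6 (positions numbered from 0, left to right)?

o

iteration 1: o--o-ooo---o-o-----
iteration 2: -ooo--o-o-oo-oo---o
iteration 3: --o-ooo-o------o-o-
position 6 holds o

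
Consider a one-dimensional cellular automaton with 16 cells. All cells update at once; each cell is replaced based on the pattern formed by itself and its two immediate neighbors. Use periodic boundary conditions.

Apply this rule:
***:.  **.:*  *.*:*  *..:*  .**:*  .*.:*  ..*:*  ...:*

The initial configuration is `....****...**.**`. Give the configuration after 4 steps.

*****..*********
....****........
*****..*********  (repeats step 1; period 2)
step 4: ....****........

....****........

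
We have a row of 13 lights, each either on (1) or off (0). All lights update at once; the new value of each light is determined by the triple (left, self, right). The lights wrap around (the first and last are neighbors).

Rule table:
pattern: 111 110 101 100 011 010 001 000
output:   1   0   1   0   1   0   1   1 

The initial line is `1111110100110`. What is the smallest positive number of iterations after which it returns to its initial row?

13

1111101001101
1111010011011
1110100110111
1101001101111
1010011011111
0100110111111
1001101111110
0011011111101
0110111111010
1101111110100
1011111101001
0111111010011
1111110100110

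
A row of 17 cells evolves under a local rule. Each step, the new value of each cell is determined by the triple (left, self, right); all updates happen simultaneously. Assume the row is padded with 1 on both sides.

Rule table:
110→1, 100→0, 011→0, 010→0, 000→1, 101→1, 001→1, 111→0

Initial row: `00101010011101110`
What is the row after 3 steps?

11010010010101001

step 1: 01010100100110011
step 2: 10101001001010100
step 3: 11010010010101001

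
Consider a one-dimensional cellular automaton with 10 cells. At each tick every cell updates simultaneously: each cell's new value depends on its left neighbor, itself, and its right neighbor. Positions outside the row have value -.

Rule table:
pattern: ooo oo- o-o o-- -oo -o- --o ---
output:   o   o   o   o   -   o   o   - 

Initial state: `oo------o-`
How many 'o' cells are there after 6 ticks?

-oo----ooo
o-oo--o-oo
oo-ooooo-o
-oo-oooooo
o-oo-ooooo
oo-oo-oooo
count of o: 8

8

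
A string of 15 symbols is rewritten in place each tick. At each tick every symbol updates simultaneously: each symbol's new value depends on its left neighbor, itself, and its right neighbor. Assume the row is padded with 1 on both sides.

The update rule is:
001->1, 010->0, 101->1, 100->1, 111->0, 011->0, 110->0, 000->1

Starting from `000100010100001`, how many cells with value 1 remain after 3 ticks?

11

tick 1: 111011101011110
tick 2: 000100010100001  (repeats tick 0; period 2)
tick 3: 111011101011110
count of 1: 11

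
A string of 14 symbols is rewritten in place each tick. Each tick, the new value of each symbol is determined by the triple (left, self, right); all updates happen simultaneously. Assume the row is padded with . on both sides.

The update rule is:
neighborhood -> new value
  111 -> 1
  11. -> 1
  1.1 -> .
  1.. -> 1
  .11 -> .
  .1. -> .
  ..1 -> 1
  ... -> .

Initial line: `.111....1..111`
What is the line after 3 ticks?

..1.1111.1.11.

1.111..1.11.11
...1111...1..1
..1.1111.1.11.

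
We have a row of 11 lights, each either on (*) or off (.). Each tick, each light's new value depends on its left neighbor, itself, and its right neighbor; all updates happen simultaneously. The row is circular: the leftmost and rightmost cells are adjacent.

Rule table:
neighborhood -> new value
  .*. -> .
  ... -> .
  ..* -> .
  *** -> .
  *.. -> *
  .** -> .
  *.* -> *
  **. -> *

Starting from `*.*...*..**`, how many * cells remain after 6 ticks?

tick 1: **.*...*...
tick 2: .**.*...*..
tick 3: ..**.*...*.
tick 4: ...**.*...*
tick 5: *...**.*...
tick 6: .*...**.*..
count of *: 4

4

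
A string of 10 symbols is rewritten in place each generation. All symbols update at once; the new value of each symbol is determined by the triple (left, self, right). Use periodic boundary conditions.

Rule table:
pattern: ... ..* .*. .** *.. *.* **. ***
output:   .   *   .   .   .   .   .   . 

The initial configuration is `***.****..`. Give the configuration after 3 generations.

.......*..

.........*
........*.
.......*..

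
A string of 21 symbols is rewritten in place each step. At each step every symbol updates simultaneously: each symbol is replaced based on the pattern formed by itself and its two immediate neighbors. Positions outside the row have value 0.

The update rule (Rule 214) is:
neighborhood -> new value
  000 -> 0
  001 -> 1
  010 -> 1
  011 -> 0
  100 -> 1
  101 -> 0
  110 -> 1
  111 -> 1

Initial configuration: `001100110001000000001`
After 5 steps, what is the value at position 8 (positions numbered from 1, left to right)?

step 1: 010111011011100000011
step 2: 110011001001110000101
step 3: 011101111110111001101
step 4: 101100111110011110101
step 5: 100111011111101110101
position 8 holds 1

1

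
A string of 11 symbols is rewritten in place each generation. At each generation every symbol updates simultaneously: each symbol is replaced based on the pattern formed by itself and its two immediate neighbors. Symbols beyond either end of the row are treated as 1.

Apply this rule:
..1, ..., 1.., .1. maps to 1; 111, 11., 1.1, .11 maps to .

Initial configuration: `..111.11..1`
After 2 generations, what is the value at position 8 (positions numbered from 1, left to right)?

11......11.
..111111...
position 8 holds 1

1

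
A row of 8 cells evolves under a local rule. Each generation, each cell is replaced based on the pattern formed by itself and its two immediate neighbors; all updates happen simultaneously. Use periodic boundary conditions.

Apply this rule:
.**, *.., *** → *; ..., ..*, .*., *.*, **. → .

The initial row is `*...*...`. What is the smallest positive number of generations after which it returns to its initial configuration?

4

generation 1: .*...*..
generation 2: ..*...*.
generation 3: ...*...*
generation 4: *...*...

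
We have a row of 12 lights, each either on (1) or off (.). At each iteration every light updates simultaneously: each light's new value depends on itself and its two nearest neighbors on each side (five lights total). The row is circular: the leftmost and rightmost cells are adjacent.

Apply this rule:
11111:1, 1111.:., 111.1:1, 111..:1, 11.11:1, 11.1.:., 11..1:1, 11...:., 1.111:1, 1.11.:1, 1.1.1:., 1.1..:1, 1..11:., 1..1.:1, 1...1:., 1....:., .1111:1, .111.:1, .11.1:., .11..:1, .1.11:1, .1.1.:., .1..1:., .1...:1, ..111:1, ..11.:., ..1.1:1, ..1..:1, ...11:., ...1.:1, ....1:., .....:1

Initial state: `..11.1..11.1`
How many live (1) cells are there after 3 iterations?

8

iteration 1: .....1.....1
iteration 2: 1.1.111.1.11
iteration 3: 1..1111..111
count of 1: 8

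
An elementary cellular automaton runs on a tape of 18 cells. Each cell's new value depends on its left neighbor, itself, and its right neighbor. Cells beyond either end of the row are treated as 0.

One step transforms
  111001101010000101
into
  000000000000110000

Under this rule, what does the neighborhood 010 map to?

At position 8 the neighborhood is 010; the next row has 0 there.

0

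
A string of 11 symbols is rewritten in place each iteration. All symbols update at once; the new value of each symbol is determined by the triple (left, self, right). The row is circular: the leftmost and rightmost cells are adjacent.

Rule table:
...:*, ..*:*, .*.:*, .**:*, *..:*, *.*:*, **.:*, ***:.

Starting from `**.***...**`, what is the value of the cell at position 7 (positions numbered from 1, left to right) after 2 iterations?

.***.*****.
**.***...**
position 7 holds .

.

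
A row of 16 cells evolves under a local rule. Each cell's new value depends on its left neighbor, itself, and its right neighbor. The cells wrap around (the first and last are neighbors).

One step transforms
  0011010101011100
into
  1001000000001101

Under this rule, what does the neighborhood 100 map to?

At position 14 the neighborhood is 100; the next row has 0 there.

0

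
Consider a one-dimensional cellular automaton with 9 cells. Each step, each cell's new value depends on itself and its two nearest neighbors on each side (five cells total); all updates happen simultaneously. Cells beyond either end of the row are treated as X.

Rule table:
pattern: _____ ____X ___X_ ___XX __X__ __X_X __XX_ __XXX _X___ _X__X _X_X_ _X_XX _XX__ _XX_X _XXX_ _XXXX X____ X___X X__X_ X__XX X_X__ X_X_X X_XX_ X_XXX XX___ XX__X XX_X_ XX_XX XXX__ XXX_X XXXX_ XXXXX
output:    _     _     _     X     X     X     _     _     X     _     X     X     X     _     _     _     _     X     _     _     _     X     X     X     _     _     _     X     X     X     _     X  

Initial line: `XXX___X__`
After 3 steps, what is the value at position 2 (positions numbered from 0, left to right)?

X

X_X_X_X__
X_XXXX___
XXX__X_XX
position 2 holds X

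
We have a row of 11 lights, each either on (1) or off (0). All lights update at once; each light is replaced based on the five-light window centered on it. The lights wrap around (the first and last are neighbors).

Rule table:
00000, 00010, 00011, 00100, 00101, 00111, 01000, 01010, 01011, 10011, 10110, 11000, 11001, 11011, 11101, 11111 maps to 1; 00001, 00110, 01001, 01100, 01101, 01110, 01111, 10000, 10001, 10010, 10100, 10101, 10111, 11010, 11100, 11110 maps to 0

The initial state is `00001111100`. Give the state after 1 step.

11011010010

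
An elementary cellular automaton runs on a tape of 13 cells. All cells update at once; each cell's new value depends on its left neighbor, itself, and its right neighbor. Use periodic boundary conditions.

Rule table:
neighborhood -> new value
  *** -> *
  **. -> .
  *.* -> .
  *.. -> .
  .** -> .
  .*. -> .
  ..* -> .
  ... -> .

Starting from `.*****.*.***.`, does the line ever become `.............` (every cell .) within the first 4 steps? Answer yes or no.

step 1: ..***.....*..
step 2: ...*.........
step 3: .............
all cells are . at step 3

yes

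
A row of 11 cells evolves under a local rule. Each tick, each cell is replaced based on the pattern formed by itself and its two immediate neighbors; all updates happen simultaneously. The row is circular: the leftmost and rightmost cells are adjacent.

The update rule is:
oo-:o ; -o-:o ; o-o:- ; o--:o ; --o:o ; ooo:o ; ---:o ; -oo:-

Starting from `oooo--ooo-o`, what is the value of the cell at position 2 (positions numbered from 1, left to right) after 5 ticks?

tick 1: oooooo-oo--
tick 2: -ooooo--ooo
tick 3: --oooooo-oo
tick 4: oo-ooooo--o
tick 5: oo--oooooo-
position 2 holds o

o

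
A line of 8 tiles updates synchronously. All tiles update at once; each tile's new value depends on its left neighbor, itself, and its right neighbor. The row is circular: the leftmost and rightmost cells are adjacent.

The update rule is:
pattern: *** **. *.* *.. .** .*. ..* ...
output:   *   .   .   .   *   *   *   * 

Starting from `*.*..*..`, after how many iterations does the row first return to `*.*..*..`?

*.*.**.*
..*.*..*
.**.*.**
.*..*.*.
**.**.*.
*..*..*.
*.**.**.
*.*..*..

8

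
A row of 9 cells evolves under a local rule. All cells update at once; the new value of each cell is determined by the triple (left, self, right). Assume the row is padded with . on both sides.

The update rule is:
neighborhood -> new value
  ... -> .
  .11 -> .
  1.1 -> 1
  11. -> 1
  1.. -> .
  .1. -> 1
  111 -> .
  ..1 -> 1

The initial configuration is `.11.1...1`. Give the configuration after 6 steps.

.11...1.1

step 1: 1.111..11
step 2: 11..1.1.1
step 3: .1.111111
step 4: 111.....1
step 5: ..1....11
step 6: .11...1.1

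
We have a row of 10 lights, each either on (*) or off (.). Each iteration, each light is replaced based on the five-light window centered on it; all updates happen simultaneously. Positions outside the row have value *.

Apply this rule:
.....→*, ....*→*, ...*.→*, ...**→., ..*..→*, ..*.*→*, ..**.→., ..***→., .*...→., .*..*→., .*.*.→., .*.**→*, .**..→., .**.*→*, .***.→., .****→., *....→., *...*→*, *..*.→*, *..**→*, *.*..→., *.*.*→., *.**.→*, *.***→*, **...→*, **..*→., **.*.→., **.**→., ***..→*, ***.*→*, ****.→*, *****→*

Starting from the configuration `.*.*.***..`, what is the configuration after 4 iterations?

iteration 1: ....**.*.*
iteration 2: *.*..*..**
iteration 3: *...**.*..
iteration 4: ***..*...*

***..*...*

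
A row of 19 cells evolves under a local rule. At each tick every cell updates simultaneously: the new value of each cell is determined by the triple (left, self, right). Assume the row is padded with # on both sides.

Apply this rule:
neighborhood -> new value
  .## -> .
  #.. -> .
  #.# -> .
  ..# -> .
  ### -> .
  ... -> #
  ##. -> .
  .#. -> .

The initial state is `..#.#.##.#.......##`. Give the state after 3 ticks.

...........#####...
.#########.......#.
...........#####...

...........#####...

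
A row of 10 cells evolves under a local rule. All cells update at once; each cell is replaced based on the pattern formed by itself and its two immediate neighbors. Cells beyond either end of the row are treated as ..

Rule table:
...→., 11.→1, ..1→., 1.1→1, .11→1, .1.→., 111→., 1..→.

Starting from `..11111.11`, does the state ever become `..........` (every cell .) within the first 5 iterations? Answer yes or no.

iteration 1: ..1...1111
iteration 2: ......1..1
iteration 3: ..........
all cells are . at iteration 3

yes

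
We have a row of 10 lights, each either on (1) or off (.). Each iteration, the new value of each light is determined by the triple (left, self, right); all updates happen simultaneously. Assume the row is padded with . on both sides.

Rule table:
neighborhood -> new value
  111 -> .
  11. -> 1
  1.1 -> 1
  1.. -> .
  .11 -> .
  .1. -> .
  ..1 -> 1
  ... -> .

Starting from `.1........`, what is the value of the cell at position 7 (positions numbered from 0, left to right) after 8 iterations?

iteration 1: 1.........
iteration 2: ..........
iteration 3: ..........  (fixed point — unchanged through iteration 8)
position 7 holds .

.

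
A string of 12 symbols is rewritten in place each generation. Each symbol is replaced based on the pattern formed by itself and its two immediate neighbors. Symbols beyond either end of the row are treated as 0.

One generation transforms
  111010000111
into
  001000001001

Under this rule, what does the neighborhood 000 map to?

At position 6 the neighborhood is 000; the next row has 0 there.

0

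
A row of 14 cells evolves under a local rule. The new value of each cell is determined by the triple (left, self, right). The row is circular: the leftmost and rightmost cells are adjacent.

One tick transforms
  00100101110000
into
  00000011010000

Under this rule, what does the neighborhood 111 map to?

At position 8 the neighborhood is 111; the next row has 0 there.

0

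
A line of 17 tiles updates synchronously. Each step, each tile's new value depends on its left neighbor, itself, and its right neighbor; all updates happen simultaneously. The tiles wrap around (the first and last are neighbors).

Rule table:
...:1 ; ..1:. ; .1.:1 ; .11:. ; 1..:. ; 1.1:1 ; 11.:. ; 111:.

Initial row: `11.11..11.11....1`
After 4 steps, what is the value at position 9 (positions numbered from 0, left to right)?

..1......1...11..
1.1.1111.1.1....1
.111....1111.11..
.....11.....1...1
position 9 holds .

.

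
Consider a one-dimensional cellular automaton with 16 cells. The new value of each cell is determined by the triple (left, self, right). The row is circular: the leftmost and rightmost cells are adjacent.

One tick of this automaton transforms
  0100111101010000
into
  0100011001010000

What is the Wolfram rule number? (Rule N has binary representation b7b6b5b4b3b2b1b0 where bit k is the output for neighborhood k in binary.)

132

position 5: 111 → 1  (bit 7 = 1)
position 7: 110 → 0  (bit 6 = 0)
position 8: 101 → 0  (bit 5 = 0)
position 2: 100 → 0  (bit 4 = 0)
position 4: 011 → 0  (bit 3 = 0)
position 1: 010 → 1  (bit 2 = 1)
position 0: 001 → 0  (bit 1 = 0)
position 13: 000 → 0  (bit 0 = 0)
bits b7..b0 = 10000100 = 132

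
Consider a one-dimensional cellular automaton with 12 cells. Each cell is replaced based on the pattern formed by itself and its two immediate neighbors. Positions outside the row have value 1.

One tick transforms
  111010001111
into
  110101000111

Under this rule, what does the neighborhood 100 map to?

1

At position 5 the neighborhood is 100; the next row has 1 there.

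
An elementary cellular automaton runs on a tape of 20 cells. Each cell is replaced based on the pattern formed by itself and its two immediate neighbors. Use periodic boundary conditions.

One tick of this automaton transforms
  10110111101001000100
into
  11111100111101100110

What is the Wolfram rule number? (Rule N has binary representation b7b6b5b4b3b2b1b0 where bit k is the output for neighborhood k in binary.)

124

position 6: 111 → 0  (bit 7 = 0)
position 3: 110 → 1  (bit 6 = 1)
position 1: 101 → 1  (bit 5 = 1)
position 11: 100 → 1  (bit 4 = 1)
position 2: 011 → 1  (bit 3 = 1)
position 0: 010 → 1  (bit 2 = 1)
position 12: 001 → 0  (bit 1 = 0)
position 15: 000 → 0  (bit 0 = 0)
bits b7..b0 = 01111100 = 124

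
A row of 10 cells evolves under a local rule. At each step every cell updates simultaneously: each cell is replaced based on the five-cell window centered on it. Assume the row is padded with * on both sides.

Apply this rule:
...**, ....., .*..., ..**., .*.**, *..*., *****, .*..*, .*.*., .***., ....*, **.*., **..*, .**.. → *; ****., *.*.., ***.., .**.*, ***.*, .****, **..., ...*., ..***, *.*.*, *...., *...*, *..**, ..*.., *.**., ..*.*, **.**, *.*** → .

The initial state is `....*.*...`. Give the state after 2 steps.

..*..*.*.*
**.**.*.*.

**.**.*.*.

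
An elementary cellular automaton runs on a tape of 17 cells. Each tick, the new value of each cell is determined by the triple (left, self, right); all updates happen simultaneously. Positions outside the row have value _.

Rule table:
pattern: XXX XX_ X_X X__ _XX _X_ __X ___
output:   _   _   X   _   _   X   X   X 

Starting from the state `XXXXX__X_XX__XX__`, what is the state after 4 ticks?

______XXX___X___X
XXXXXX____XXX_XXX
_______XXX___X___
XXXXXXX____XXX_XX

XXXXXXX____XXX_XX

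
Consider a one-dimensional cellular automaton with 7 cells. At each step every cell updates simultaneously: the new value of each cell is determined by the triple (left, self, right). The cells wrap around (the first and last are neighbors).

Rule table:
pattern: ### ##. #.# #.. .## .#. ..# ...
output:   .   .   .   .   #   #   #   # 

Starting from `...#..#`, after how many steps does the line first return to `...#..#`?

14

.###.##
.#...#.
##.###.
#..#...
#.##.##
..#..#.
###.##.
#...#..
#.###.#
..#...#
.##.###
.#..#..
##.##.#
...#..#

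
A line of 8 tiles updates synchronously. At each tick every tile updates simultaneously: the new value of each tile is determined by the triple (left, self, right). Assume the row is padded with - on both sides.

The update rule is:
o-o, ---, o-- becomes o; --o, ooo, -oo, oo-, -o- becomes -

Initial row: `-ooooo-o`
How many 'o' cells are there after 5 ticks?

1

------o-
ooooo--o
-----o--
oooo--oo
----o---
count of o: 1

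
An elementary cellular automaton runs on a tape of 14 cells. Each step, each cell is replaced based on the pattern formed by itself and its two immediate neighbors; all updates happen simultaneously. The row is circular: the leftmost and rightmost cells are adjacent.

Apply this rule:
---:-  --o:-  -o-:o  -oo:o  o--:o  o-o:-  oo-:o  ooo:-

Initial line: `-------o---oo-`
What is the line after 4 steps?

step 1: -------oo--ooo
step 2: o------ooo-o-o
step 3: oo-----o-o-o-o
step 4: -oo----o-o-o-o

-oo----o-o-o-o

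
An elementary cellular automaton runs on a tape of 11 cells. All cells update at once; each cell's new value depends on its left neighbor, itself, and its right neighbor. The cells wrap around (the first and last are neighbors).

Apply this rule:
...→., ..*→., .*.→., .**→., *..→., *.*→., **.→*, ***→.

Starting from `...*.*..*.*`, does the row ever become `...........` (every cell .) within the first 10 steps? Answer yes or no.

yes

step 1: ...........
all cells are . at step 1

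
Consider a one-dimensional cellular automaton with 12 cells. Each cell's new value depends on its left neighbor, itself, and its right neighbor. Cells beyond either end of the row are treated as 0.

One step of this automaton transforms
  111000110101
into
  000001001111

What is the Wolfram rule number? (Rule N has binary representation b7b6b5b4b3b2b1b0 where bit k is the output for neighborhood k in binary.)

38

position 1: 111 → 0  (bit 7 = 0)
position 2: 110 → 0  (bit 6 = 0)
position 8: 101 → 1  (bit 5 = 1)
position 3: 100 → 0  (bit 4 = 0)
position 0: 011 → 0  (bit 3 = 0)
position 9: 010 → 1  (bit 2 = 1)
position 5: 001 → 1  (bit 1 = 1)
position 4: 000 → 0  (bit 0 = 0)
bits b7..b0 = 00100110 = 38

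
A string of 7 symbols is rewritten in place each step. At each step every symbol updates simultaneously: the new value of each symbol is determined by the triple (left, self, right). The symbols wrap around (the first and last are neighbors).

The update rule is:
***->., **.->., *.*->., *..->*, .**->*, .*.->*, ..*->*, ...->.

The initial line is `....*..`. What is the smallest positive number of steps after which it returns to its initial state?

4

...***.
..**..*
***.***
....*..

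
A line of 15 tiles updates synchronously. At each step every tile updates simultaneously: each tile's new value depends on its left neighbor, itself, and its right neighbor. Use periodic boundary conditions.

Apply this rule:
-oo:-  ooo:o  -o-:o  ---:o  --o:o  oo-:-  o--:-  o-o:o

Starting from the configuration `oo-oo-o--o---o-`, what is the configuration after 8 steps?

-o--o-o--ooo-o-

step 1: --o--oo-oo-oooo
step 2: -oo-o--o--o-oo-
step 3: o--oo-oo-ooo---
step 4: o-o--o--o-o--oo
step 5: -oo-oo-oooo-o-o
step 6: o--o--o-oo-oooo
step 7: --oo-ooo--o-ooo
step 8: -o--o-o--ooo-o-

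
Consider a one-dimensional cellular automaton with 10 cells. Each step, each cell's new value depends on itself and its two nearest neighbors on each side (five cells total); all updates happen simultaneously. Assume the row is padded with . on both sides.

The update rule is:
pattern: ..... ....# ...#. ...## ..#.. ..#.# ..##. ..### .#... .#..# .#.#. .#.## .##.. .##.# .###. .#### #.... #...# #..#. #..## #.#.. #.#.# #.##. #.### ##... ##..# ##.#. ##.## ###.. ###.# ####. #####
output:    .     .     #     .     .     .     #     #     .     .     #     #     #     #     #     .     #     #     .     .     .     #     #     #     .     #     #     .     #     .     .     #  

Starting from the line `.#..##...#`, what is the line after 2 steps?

step 1: #...##.##.
step 2: ..#.##.##.

..#.##.##.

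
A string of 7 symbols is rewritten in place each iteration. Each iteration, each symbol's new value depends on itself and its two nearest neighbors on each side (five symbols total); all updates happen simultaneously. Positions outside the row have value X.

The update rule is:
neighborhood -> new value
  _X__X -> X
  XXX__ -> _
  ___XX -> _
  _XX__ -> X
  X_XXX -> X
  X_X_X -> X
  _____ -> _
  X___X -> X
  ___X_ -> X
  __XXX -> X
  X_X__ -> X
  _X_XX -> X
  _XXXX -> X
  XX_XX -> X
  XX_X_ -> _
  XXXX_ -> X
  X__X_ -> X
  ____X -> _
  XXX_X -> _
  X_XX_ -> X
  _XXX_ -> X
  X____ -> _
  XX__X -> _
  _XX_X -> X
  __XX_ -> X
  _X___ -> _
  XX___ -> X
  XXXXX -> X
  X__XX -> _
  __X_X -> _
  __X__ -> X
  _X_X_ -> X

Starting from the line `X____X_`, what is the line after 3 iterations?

XXX_XXX

_X__X_X
_XXX_XX
XXX_XXX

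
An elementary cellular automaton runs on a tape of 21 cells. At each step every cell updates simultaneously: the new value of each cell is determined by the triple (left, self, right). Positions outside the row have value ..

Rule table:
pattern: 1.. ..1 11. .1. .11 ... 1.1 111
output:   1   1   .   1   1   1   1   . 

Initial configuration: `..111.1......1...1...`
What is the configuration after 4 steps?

step 1: 111..1111111111111111
step 2: 1..111...............
step 3: 1111..111111111111111
step 4: 1...111..............

1...111..............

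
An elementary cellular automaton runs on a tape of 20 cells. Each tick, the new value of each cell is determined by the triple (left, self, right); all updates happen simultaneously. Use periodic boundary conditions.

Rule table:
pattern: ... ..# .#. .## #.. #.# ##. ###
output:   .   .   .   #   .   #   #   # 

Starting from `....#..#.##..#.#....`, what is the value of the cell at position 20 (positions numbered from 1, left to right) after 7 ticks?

........###...#.....
........###.........
........###.........  (fixed point — unchanged through tick 7)
position 20 holds .

.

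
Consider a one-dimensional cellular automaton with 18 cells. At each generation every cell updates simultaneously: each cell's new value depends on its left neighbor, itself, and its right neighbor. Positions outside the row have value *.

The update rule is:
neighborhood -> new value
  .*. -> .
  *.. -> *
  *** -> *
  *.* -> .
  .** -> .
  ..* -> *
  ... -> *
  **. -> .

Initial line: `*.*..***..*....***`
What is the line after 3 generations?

generation 1: ...**.*.**.****.**
generation 2: ***.........**...*
generation 3: **.*********..***.

**.*********..***.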